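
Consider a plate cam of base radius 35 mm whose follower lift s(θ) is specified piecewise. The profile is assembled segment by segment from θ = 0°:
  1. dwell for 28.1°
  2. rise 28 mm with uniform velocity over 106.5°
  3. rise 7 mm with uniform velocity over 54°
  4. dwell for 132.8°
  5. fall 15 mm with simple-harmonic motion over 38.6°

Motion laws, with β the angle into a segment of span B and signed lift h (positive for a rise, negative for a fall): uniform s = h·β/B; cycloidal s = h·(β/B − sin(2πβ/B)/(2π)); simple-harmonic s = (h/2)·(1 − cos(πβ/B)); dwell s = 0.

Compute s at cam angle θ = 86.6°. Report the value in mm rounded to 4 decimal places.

seg 1 [0°–28.1°] dwell: s stays 0.0000
seg 2 [28.1°–134.6°] uniform, h=28: θ=86.6° here. β=58.5, B=106.5. 28·58.5/106.5 = 15.3803 → s = 15.3803

15.3803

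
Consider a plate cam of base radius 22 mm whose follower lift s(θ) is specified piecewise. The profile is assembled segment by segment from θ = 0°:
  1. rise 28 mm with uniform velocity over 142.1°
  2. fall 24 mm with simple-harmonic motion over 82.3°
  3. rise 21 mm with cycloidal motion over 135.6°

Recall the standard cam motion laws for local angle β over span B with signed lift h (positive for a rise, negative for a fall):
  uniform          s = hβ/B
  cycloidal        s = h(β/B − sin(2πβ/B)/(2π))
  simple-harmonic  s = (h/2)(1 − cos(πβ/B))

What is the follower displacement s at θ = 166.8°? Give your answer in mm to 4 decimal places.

seg 1 [0°–142.1°] uniform, h=28: full span → s += 28 → s = 28.0000
seg 2 [142.1°–224.4°] simple-harmonic, h=-24: θ=166.8° here. β=24.7, B=82.3. -24/2·(1 − cos(π·0.3001)) = -4.9503 → s = 23.0497

23.0497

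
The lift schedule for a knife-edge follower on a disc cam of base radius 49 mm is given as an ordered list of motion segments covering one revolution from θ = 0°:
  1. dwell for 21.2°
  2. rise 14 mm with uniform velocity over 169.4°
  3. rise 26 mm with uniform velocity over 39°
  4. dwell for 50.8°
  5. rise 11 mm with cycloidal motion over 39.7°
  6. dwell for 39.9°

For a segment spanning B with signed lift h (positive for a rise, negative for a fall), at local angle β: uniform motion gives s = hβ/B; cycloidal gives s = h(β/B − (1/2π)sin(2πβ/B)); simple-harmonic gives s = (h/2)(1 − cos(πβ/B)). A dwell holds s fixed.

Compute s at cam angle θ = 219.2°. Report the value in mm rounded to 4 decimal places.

seg 1 [0°–21.2°] dwell: s stays 0.0000
seg 2 [21.2°–190.6°] uniform, h=14: full span → s += 14 → s = 14.0000
seg 3 [190.6°–229.6°] uniform, h=26: θ=219.2° here. β=28.6, B=39. 26·28.6/39 = 19.0667 → s = 33.0667

33.0667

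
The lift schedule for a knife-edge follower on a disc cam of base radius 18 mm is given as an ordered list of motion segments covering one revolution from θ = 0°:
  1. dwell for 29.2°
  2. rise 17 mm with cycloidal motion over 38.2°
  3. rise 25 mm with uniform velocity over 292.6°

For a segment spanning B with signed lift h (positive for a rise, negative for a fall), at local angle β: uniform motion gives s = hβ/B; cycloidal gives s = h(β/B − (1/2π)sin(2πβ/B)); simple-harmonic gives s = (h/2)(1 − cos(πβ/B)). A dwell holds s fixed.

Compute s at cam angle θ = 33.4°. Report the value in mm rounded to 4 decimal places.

seg 1 [0°–29.2°] dwell: s stays 0.0000
seg 2 [29.2°–67.4°] cycloidal, h=17: θ=33.4° here. β=4.2, B=38.2. 17·(0.1099 − sin(2π·0.1099)/(2π)) = 0.1452 → s = 0.1452

0.1452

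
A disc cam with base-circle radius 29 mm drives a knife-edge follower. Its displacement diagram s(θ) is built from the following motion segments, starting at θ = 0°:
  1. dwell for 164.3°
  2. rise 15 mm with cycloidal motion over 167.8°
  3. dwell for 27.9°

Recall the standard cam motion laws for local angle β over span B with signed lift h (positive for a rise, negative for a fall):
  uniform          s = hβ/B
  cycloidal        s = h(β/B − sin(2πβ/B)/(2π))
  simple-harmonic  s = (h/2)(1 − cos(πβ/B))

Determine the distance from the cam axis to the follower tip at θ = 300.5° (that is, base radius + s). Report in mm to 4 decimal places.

seg 1 [0°–164.3°] dwell: s stays 0.0000
seg 2 [164.3°–332.1°] cycloidal, h=15: θ=300.5° here. β=136.2, B=167.8. 15·(0.8117 − sin(2π·0.8117)/(2π)) = 14.3855 → s = 14.3855
radial distance = base radius + s = 29 + 14.3855 = 43.3855

43.3855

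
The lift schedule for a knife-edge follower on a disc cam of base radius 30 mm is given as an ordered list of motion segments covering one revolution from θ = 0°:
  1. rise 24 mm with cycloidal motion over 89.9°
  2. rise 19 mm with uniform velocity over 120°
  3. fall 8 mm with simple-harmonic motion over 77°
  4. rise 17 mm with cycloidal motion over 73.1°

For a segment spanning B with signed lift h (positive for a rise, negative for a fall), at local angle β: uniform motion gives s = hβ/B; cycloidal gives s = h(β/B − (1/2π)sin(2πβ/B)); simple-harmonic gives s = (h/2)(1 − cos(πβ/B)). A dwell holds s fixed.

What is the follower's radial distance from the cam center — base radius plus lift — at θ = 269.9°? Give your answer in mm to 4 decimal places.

seg 1 [0°–89.9°] cycloidal, h=24: full span → s += 24 → s = 24.0000
seg 2 [89.9°–209.9°] uniform, h=19: full span → s += 19 → s = 43.0000
seg 3 [209.9°–286.9°] simple-harmonic, h=-8: θ=269.9° here. β=60, B=77. -8/2·(1 − cos(π·0.7792)) = -7.0758 → s = 35.9242
radial distance = base radius + s = 30 + 35.9242 = 65.9242

65.9242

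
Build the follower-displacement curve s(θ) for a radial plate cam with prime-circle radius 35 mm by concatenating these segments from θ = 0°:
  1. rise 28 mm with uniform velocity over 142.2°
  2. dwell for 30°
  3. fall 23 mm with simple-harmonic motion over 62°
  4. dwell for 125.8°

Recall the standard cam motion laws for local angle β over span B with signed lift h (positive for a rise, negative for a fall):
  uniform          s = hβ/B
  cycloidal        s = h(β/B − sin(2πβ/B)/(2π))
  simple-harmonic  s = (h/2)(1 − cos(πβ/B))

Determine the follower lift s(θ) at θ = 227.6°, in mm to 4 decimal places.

seg 1 [0°–142.2°] uniform, h=28: full span → s += 28 → s = 28.0000
seg 2 [142.2°–172.2°] dwell: s stays 28.0000
seg 3 [172.2°–234.2°] simple-harmonic, h=-23: θ=227.6° here. β=55.4, B=62. -23/2·(1 − cos(π·0.8935)) = -22.3629 → s = 5.6371

5.6371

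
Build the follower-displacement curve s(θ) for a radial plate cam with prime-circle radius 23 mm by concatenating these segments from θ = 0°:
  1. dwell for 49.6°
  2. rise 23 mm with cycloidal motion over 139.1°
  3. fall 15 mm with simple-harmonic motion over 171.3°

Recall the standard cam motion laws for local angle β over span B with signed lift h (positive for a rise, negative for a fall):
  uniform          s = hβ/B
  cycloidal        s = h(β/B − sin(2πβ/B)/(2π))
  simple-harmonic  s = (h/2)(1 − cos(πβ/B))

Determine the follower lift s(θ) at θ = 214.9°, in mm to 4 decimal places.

seg 1 [0°–49.6°] dwell: s stays 0.0000
seg 2 [49.6°–188.7°] cycloidal, h=23: full span → s += 23 → s = 23.0000
seg 3 [188.7°–360°] simple-harmonic, h=-15: θ=214.9° here. β=26.2, B=171.3. -15/2·(1 − cos(π·0.1529)) = -0.8493 → s = 22.1507

22.1507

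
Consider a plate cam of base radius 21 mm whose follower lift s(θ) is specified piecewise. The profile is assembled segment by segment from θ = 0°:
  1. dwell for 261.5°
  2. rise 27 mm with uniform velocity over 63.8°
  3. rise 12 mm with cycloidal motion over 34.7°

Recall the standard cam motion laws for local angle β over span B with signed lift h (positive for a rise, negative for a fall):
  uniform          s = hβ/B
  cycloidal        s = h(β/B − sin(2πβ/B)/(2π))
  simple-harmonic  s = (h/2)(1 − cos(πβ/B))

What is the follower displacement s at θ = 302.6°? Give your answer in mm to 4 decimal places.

seg 1 [0°–261.5°] dwell: s stays 0.0000
seg 2 [261.5°–325.3°] uniform, h=27: θ=302.6° here. β=41.1, B=63.8. 27·41.1/63.8 = 17.3934 → s = 17.3934

17.3934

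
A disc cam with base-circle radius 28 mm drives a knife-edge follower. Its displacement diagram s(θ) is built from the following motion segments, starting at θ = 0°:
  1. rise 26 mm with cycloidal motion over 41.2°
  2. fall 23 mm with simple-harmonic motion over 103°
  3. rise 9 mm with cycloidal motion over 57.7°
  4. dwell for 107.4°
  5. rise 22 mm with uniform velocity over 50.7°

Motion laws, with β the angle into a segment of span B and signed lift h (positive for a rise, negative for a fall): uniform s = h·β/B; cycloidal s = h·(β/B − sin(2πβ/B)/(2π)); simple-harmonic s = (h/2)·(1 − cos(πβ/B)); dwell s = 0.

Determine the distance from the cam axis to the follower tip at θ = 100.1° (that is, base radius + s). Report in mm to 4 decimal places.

seg 1 [0°–41.2°] cycloidal, h=26: full span → s += 26 → s = 26.0000
seg 2 [41.2°–144.2°] simple-harmonic, h=-23: θ=100.1° here. β=58.9, B=103. -23/2·(1 − cos(π·0.5718)) = -14.0736 → s = 11.9264
radial distance = base radius + s = 28 + 11.9264 = 39.9264

39.9264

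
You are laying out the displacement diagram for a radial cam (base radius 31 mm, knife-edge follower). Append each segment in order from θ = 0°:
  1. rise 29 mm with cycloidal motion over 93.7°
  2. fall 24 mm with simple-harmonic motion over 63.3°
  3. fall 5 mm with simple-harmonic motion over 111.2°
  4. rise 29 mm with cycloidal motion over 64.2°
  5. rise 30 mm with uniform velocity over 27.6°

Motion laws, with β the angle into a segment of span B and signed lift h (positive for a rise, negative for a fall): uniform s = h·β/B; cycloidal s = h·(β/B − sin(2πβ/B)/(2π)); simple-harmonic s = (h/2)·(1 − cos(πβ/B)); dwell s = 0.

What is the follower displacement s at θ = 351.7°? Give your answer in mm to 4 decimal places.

seg 1 [0°–93.7°] cycloidal, h=29: full span → s += 29 → s = 29.0000
seg 2 [93.7°–157°] simple-harmonic, h=-24: full span → s += -24 → s = 5.0000
seg 3 [157°–268.2°] simple-harmonic, h=-5: full span → s += -5 → s = 0.0000
seg 4 [268.2°–332.4°] cycloidal, h=29: full span → s += 29 → s = 29.0000
seg 5 [332.4°–360°] uniform, h=30: θ=351.7° here. β=19.3, B=27.6. 30·19.3/27.6 = 20.9783 → s = 49.9783

49.9783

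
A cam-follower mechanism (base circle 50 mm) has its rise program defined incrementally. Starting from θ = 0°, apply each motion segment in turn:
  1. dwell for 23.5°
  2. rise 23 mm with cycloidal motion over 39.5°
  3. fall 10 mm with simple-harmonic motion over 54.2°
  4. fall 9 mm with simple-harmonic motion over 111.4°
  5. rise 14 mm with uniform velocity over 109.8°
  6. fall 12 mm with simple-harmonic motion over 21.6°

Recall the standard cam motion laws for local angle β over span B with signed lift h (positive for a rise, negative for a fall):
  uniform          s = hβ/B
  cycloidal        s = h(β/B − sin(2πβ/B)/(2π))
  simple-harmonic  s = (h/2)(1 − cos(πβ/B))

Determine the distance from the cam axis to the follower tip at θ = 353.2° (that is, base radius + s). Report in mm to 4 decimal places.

seg 1 [0°–23.5°] dwell: s stays 0.0000
seg 2 [23.5°–63°] cycloidal, h=23: full span → s += 23 → s = 23.0000
seg 3 [63°–117.2°] simple-harmonic, h=-10: full span → s += -10 → s = 13.0000
seg 4 [117.2°–228.6°] simple-harmonic, h=-9: full span → s += -9 → s = 4.0000
seg 5 [228.6°–338.4°] uniform, h=14: full span → s += 14 → s = 18.0000
seg 6 [338.4°–360°] simple-harmonic, h=-12: θ=353.2° here. β=14.8, B=21.6. -12/2·(1 − cos(π·0.6852)) = -9.2971 → s = 8.7029
radial distance = base radius + s = 50 + 8.7029 = 58.7029

58.7029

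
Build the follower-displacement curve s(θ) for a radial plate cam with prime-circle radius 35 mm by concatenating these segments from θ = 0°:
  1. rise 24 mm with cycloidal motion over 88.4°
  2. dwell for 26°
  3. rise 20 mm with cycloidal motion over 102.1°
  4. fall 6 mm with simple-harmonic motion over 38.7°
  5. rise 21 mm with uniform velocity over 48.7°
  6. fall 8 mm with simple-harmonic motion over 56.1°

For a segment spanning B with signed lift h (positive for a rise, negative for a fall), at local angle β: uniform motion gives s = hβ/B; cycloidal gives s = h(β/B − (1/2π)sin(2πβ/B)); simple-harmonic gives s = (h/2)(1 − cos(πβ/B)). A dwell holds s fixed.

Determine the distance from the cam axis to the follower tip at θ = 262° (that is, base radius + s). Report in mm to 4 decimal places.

seg 1 [0°–88.4°] cycloidal, h=24: full span → s += 24 → s = 24.0000
seg 2 [88.4°–114.4°] dwell: s stays 24.0000
seg 3 [114.4°–216.5°] cycloidal, h=20: full span → s += 20 → s = 44.0000
seg 4 [216.5°–255.2°] simple-harmonic, h=-6: full span → s += -6 → s = 38.0000
seg 5 [255.2°–303.9°] uniform, h=21: θ=262° here. β=6.8, B=48.7. 21·6.8/48.7 = 2.9322 → s = 40.9322
radial distance = base radius + s = 35 + 40.9322 = 75.9322

75.9322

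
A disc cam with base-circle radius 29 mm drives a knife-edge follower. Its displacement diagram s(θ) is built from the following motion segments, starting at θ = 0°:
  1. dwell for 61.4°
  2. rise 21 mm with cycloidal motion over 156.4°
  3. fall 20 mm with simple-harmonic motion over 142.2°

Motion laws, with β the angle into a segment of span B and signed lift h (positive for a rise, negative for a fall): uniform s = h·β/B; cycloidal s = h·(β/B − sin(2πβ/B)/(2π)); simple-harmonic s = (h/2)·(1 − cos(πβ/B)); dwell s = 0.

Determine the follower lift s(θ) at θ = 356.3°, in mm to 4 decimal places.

seg 1 [0°–61.4°] dwell: s stays 0.0000
seg 2 [61.4°–217.8°] cycloidal, h=21: full span → s += 21 → s = 21.0000
seg 3 [217.8°–360°] simple-harmonic, h=-20: θ=356.3° here. β=138.5, B=142.2. -20/2·(1 − cos(π·0.9740)) = -19.9666 → s = 1.0334

1.0334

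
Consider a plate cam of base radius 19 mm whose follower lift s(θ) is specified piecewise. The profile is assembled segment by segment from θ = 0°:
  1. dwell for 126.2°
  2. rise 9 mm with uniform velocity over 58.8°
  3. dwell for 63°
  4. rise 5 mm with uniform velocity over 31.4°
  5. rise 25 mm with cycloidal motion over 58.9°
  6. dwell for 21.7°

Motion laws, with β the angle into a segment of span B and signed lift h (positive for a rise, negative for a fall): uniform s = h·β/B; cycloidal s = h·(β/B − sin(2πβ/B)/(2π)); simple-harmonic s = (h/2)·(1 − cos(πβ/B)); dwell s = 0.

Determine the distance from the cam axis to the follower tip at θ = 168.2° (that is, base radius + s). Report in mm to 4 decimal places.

seg 1 [0°–126.2°] dwell: s stays 0.0000
seg 2 [126.2°–185°] uniform, h=9: θ=168.2° here. β=42, B=58.8. 9·42/58.8 = 6.4286 → s = 6.4286
radial distance = base radius + s = 19 + 6.4286 = 25.4286

25.4286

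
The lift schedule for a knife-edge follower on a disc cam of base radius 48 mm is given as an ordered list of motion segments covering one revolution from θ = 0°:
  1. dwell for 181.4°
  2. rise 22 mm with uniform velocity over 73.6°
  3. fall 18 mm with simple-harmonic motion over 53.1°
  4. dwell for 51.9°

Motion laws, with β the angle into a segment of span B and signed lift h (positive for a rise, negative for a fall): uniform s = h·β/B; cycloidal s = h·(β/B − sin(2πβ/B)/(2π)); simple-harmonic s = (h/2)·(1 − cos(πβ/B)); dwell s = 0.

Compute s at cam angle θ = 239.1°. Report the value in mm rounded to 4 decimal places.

seg 1 [0°–181.4°] dwell: s stays 0.0000
seg 2 [181.4°–255°] uniform, h=22: θ=239.1° here. β=57.7, B=73.6. 22·57.7/73.6 = 17.2473 → s = 17.2473

17.2473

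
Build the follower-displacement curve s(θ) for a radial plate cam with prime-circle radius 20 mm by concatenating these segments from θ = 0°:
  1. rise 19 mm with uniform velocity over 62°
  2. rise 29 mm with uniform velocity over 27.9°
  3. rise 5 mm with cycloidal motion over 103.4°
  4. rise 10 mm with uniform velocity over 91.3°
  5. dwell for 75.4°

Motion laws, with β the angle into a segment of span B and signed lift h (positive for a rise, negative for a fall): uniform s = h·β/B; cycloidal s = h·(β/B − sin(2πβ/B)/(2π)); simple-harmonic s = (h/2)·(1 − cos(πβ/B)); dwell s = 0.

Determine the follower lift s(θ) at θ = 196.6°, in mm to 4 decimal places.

seg 1 [0°–62°] uniform, h=19: full span → s += 19 → s = 19.0000
seg 2 [62°–89.9°] uniform, h=29: full span → s += 29 → s = 48.0000
seg 3 [89.9°–193.3°] cycloidal, h=5: full span → s += 5 → s = 53.0000
seg 4 [193.3°–284.6°] uniform, h=10: θ=196.6° here. β=3.3, B=91.3. 10·3.3/91.3 = 0.3614 → s = 53.3614

53.3614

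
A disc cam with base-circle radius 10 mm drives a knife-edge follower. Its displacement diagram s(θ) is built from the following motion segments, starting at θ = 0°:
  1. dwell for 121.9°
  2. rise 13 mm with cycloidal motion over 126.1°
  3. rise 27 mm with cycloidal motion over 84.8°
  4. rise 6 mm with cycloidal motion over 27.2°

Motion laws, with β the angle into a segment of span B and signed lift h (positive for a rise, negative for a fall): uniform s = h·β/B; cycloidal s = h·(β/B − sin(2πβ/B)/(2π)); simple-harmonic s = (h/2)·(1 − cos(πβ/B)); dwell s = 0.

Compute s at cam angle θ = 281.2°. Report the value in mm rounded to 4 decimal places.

seg 1 [0°–121.9°] dwell: s stays 0.0000
seg 2 [121.9°–248°] cycloidal, h=13: full span → s += 13 → s = 13.0000
seg 3 [248°–332.8°] cycloidal, h=27: θ=281.2° here. β=33.2, B=84.8. 27·(0.3915 − sin(2π·0.3915)/(2π)) = 7.8632 → s = 20.8632

20.8632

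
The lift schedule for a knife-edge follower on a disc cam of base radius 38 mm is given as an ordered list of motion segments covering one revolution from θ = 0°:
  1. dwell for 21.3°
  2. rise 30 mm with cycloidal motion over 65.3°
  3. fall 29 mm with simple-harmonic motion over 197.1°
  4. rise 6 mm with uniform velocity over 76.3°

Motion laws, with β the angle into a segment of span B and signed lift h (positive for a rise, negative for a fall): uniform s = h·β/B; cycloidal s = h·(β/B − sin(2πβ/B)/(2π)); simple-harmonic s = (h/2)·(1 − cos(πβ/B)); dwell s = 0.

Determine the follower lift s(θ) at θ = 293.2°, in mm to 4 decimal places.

seg 1 [0°–21.3°] dwell: s stays 0.0000
seg 2 [21.3°–86.6°] cycloidal, h=30: full span → s += 30 → s = 30.0000
seg 3 [86.6°–283.7°] simple-harmonic, h=-29: full span → s += -29 → s = 1.0000
seg 4 [283.7°–360°] uniform, h=6: θ=293.2° here. β=9.5, B=76.3. 6·9.5/76.3 = 0.7471 → s = 1.7471

1.7471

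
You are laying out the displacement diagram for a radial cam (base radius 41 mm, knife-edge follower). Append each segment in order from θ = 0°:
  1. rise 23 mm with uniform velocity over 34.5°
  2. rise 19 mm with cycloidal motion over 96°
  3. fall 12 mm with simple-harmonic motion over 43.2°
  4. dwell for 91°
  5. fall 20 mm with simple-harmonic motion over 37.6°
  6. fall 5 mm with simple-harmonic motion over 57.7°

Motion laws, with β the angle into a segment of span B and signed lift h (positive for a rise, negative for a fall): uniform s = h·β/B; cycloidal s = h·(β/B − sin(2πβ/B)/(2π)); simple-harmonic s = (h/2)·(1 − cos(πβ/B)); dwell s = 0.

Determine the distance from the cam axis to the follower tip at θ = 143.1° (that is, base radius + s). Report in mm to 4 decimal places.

seg 1 [0°–34.5°] uniform, h=23: full span → s += 23 → s = 23.0000
seg 2 [34.5°–130.5°] cycloidal, h=19: full span → s += 19 → s = 42.0000
seg 3 [130.5°–173.7°] simple-harmonic, h=-12: θ=143.1° here. β=12.6, B=43.2. -12/2·(1 − cos(π·0.2917)) = -2.3474 → s = 39.6526
radial distance = base radius + s = 41 + 39.6526 = 80.6526

80.6526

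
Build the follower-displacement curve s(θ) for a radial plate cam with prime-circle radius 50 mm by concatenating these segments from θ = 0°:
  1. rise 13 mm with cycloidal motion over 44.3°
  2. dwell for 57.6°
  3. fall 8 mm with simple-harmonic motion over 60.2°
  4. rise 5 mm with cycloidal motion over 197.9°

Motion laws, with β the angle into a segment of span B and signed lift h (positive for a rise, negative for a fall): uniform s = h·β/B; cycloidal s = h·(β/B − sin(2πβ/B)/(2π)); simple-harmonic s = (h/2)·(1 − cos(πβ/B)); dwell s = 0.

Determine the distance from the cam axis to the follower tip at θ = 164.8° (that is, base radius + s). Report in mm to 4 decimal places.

seg 1 [0°–44.3°] cycloidal, h=13: full span → s += 13 → s = 13.0000
seg 2 [44.3°–101.9°] dwell: s stays 13.0000
seg 3 [101.9°–162.1°] simple-harmonic, h=-8: full span → s += -8 → s = 5.0000
seg 4 [162.1°–360°] cycloidal, h=5: θ=164.8° here. β=2.7, B=197.9. 5·(0.0136 − sin(2π·0.0136)/(2π)) = 0.0001 → s = 5.0001
radial distance = base radius + s = 50 + 5.0001 = 55.0001

55.0001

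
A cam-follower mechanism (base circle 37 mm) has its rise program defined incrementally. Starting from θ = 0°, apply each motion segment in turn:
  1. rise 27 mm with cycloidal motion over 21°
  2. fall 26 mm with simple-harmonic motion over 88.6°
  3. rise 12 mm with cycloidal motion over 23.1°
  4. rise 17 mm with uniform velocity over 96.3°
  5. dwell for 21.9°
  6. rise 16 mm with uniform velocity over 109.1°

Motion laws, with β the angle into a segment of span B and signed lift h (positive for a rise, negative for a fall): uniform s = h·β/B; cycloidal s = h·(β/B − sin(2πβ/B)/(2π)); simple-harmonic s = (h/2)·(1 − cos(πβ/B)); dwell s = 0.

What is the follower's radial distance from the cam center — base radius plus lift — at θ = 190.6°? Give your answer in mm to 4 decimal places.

seg 1 [0°–21°] cycloidal, h=27: full span → s += 27 → s = 27.0000
seg 2 [21°–109.6°] simple-harmonic, h=-26: full span → s += -26 → s = 1.0000
seg 3 [109.6°–132.7°] cycloidal, h=12: full span → s += 12 → s = 13.0000
seg 4 [132.7°–229°] uniform, h=17: θ=190.6° here. β=57.9, B=96.3. 17·57.9/96.3 = 10.2212 → s = 23.2212
radial distance = base radius + s = 37 + 23.2212 = 60.2212

60.2212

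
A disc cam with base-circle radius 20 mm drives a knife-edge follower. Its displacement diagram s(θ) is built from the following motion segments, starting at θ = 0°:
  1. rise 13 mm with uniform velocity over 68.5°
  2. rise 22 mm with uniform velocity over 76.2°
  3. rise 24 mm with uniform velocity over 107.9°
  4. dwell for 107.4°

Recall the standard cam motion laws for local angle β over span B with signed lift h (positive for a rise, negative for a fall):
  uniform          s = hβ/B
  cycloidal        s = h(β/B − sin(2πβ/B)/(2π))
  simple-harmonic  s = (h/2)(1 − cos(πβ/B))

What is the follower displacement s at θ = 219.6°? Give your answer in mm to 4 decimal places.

seg 1 [0°–68.5°] uniform, h=13: full span → s += 13 → s = 13.0000
seg 2 [68.5°–144.7°] uniform, h=22: full span → s += 22 → s = 35.0000
seg 3 [144.7°–252.6°] uniform, h=24: θ=219.6° here. β=74.9, B=107.9. 24·74.9/107.9 = 16.6599 → s = 51.6599

51.6599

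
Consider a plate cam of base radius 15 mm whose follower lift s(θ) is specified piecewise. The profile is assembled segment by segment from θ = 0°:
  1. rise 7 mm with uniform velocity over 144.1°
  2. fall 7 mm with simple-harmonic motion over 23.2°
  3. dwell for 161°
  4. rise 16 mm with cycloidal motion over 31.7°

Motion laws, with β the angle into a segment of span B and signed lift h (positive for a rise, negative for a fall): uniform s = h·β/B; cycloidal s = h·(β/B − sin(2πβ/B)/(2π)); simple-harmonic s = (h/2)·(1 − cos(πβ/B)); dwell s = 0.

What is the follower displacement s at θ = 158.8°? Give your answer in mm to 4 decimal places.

seg 1 [0°–144.1°] uniform, h=7: full span → s += 7 → s = 7.0000
seg 2 [144.1°–167.3°] simple-harmonic, h=-7: θ=158.8° here. β=14.7, B=23.2. -7/2·(1 − cos(π·0.6336)) = -4.9265 → s = 2.0735

2.0735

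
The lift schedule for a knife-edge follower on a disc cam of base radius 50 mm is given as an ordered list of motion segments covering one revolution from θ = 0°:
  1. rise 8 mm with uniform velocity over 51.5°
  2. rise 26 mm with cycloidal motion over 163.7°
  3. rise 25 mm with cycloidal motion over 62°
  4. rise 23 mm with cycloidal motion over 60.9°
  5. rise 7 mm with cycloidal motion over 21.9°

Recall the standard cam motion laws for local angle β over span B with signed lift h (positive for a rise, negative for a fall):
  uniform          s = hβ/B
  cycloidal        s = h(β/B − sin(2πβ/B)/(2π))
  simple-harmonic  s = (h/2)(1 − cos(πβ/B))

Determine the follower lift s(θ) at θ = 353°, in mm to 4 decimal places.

seg 1 [0°–51.5°] uniform, h=8: full span → s += 8 → s = 8.0000
seg 2 [51.5°–215.2°] cycloidal, h=26: full span → s += 26 → s = 34.0000
seg 3 [215.2°–277.2°] cycloidal, h=25: full span → s += 25 → s = 59.0000
seg 4 [277.2°–338.1°] cycloidal, h=23: full span → s += 23 → s = 82.0000
seg 5 [338.1°–360°] cycloidal, h=7: θ=353° here. β=14.9, B=21.9. 7·(0.6804 − sin(2π·0.6804)/(2π)) = 5.7717 → s = 87.7717

87.7717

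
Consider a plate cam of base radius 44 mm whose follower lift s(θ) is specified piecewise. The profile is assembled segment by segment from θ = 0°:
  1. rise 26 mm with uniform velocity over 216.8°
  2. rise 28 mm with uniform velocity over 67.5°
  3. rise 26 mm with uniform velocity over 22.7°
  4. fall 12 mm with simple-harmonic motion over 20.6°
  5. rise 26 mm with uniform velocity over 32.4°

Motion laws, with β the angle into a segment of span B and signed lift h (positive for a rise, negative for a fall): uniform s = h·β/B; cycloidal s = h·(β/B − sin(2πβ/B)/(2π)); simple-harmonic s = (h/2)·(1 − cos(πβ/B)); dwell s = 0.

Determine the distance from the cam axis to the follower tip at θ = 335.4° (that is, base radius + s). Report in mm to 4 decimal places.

seg 1 [0°–216.8°] uniform, h=26: full span → s += 26 → s = 26.0000
seg 2 [216.8°–284.3°] uniform, h=28: full span → s += 28 → s = 54.0000
seg 3 [284.3°–307°] uniform, h=26: full span → s += 26 → s = 80.0000
seg 4 [307°–327.6°] simple-harmonic, h=-12: full span → s += -12 → s = 68.0000
seg 5 [327.6°–360°] uniform, h=26: θ=335.4° here. β=7.8, B=32.4. 26·7.8/32.4 = 6.2593 → s = 74.2593
radial distance = base radius + s = 44 + 74.2593 = 118.2593

118.2593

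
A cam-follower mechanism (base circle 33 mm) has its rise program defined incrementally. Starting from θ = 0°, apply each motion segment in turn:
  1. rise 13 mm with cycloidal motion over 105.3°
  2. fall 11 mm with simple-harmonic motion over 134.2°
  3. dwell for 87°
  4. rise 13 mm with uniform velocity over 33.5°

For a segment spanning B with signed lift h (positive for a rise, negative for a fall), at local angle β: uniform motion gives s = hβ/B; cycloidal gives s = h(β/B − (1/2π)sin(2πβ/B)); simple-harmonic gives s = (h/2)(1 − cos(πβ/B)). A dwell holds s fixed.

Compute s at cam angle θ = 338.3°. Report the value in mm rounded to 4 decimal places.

seg 1 [0°–105.3°] cycloidal, h=13: full span → s += 13 → s = 13.0000
seg 2 [105.3°–239.5°] simple-harmonic, h=-11: full span → s += -11 → s = 2.0000
seg 3 [239.5°–326.5°] dwell: s stays 2.0000
seg 4 [326.5°–360°] uniform, h=13: θ=338.3° here. β=11.8, B=33.5. 13·11.8/33.5 = 4.5791 → s = 6.5791

6.5791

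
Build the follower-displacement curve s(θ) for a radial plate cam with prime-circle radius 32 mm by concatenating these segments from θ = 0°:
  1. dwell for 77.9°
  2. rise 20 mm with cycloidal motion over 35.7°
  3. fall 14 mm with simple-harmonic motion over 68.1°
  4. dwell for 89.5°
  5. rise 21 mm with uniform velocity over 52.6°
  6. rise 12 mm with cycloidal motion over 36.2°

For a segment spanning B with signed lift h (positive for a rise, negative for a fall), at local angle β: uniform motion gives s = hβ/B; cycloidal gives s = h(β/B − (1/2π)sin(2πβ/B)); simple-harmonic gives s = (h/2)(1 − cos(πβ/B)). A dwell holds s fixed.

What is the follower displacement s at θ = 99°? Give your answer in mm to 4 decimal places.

seg 1 [0°–77.9°] dwell: s stays 0.0000
seg 2 [77.9°–113.6°] cycloidal, h=20: θ=99° here. β=21.1, B=35.7. 20·(0.5910 − sin(2π·0.5910)/(2π)) = 13.5438 → s = 13.5438

13.5438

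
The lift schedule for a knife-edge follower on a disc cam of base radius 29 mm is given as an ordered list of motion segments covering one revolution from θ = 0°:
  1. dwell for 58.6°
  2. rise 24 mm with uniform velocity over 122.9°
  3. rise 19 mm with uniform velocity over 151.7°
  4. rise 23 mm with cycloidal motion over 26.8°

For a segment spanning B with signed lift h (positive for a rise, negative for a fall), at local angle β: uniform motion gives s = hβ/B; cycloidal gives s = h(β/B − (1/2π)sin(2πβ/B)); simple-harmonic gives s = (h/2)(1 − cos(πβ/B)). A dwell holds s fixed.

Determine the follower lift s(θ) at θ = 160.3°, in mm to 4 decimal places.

seg 1 [0°–58.6°] dwell: s stays 0.0000
seg 2 [58.6°–181.5°] uniform, h=24: θ=160.3° here. β=101.7, B=122.9. 24·101.7/122.9 = 19.8600 → s = 19.8600

19.8600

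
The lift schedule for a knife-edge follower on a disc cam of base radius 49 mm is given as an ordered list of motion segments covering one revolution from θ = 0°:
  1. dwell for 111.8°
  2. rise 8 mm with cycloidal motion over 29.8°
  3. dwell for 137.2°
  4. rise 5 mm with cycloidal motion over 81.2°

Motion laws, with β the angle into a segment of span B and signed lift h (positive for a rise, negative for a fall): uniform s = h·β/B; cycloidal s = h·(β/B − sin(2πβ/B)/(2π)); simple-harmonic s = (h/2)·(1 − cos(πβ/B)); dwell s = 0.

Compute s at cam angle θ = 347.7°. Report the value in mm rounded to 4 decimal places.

seg 1 [0°–111.8°] dwell: s stays 0.0000
seg 2 [111.8°–141.6°] cycloidal, h=8: full span → s += 8 → s = 8.0000
seg 3 [141.6°–278.8°] dwell: s stays 8.0000
seg 4 [278.8°–360°] cycloidal, h=5: θ=347.7° here. β=68.9, B=81.2. 5·(0.8485 − sin(2π·0.8485)/(2π)) = 4.8907 → s = 12.8907

12.8907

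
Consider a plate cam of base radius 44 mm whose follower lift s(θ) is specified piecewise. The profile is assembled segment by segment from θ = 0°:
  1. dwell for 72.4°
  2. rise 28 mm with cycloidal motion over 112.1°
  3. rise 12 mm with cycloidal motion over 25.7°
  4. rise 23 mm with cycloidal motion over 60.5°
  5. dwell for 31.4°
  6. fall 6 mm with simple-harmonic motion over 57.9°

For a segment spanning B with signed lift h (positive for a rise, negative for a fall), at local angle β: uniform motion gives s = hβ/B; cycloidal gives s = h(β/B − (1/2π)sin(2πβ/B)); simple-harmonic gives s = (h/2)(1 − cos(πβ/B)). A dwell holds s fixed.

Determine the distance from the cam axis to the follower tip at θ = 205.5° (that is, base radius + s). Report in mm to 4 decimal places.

seg 1 [0°–72.4°] dwell: s stays 0.0000
seg 2 [72.4°–184.5°] cycloidal, h=28: full span → s += 28 → s = 28.0000
seg 3 [184.5°–210.2°] cycloidal, h=12: θ=205.5° here. β=21, B=25.7. 12·(0.8171 − sin(2π·0.8171)/(2π)) = 11.5480 → s = 39.5480
radial distance = base radius + s = 44 + 39.5480 = 83.5480

83.5480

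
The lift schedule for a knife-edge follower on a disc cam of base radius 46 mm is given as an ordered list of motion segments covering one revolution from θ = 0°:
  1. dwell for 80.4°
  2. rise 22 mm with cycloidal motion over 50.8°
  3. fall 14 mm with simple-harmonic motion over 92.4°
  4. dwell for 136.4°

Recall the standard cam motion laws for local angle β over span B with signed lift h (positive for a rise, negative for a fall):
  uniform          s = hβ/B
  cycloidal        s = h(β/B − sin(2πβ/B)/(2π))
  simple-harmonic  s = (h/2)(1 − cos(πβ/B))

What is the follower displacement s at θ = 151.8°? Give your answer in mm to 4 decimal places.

seg 1 [0°–80.4°] dwell: s stays 0.0000
seg 2 [80.4°–131.2°] cycloidal, h=22: full span → s += 22 → s = 22.0000
seg 3 [131.2°–223.6°] simple-harmonic, h=-14: θ=151.8° here. β=20.6, B=92.4. -14/2·(1 − cos(π·0.2229)) = -1.6479 → s = 20.3521

20.3521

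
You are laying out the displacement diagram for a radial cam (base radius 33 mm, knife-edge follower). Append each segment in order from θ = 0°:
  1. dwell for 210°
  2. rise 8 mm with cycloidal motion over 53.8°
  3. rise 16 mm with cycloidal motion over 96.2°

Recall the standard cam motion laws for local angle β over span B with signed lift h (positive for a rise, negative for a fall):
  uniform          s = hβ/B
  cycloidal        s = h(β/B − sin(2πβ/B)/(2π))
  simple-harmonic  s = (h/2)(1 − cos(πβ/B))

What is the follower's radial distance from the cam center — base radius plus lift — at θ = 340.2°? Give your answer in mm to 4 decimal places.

seg 1 [0°–210°] dwell: s stays 0.0000
seg 2 [210°–263.8°] cycloidal, h=8: full span → s += 8 → s = 8.0000
seg 3 [263.8°–360°] cycloidal, h=16: θ=340.2° here. β=76.4, B=96.2. 16·(0.7942 − sin(2π·0.7942)/(2π)) = 15.1559 → s = 23.1559
radial distance = base radius + s = 33 + 23.1559 = 56.1559

56.1559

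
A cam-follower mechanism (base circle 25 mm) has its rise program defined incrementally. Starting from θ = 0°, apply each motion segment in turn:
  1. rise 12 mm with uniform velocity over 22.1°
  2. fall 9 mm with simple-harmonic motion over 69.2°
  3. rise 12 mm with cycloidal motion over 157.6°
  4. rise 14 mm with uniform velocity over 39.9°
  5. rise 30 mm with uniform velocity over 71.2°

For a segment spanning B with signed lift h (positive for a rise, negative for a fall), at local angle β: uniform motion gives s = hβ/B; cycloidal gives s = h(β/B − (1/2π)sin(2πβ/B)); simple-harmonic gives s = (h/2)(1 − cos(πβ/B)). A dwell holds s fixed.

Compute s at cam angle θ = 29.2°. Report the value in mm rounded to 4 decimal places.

seg 1 [0°–22.1°] uniform, h=12: full span → s += 12 → s = 12.0000
seg 2 [22.1°–91.3°] simple-harmonic, h=-9: θ=29.2° here. β=7.1, B=69.2. -9/2·(1 − cos(π·0.1026)) = -0.2318 → s = 11.7682

11.7682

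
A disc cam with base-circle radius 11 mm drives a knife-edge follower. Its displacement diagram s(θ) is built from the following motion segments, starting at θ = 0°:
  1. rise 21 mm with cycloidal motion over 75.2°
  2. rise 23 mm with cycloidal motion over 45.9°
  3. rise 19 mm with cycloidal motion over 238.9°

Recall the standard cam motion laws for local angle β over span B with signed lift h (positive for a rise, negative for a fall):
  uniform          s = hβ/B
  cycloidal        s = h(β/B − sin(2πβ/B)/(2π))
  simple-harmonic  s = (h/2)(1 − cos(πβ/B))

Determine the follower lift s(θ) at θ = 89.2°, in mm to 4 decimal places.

seg 1 [0°–75.2°] cycloidal, h=21: full span → s += 21 → s = 21.0000
seg 2 [75.2°–121.1°] cycloidal, h=23: θ=89.2° here. β=14, B=45.9. 23·(0.3050 − sin(2π·0.3050)/(2π)) = 3.5712 → s = 24.5712

24.5712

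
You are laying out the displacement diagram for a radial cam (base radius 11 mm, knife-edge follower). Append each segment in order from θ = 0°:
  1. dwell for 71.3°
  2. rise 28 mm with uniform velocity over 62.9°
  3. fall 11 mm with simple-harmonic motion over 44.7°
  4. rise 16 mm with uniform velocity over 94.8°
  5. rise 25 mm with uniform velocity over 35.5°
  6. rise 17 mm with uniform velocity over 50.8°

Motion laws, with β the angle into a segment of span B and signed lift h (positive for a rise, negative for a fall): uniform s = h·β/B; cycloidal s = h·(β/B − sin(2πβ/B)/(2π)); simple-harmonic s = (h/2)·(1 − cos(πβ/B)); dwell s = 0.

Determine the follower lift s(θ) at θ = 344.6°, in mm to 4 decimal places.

seg 1 [0°–71.3°] dwell: s stays 0.0000
seg 2 [71.3°–134.2°] uniform, h=28: full span → s += 28 → s = 28.0000
seg 3 [134.2°–178.9°] simple-harmonic, h=-11: full span → s += -11 → s = 17.0000
seg 4 [178.9°–273.7°] uniform, h=16: full span → s += 16 → s = 33.0000
seg 5 [273.7°–309.2°] uniform, h=25: full span → s += 25 → s = 58.0000
seg 6 [309.2°–360°] uniform, h=17: θ=344.6° here. β=35.4, B=50.8. 17·35.4/50.8 = 11.8465 → s = 69.8465

69.8465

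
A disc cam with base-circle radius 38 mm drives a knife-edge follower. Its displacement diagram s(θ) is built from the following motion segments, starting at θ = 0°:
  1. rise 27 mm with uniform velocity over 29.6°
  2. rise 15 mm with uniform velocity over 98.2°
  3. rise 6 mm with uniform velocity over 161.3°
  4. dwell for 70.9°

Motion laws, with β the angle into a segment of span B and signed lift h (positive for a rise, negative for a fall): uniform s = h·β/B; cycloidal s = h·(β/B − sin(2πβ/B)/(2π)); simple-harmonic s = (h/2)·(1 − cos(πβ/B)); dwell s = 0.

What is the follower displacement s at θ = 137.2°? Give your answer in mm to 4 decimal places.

seg 1 [0°–29.6°] uniform, h=27: full span → s += 27 → s = 27.0000
seg 2 [29.6°–127.8°] uniform, h=15: full span → s += 15 → s = 42.0000
seg 3 [127.8°–289.1°] uniform, h=6: θ=137.2° here. β=9.4, B=161.3. 6·9.4/161.3 = 0.3497 → s = 42.3497

42.3497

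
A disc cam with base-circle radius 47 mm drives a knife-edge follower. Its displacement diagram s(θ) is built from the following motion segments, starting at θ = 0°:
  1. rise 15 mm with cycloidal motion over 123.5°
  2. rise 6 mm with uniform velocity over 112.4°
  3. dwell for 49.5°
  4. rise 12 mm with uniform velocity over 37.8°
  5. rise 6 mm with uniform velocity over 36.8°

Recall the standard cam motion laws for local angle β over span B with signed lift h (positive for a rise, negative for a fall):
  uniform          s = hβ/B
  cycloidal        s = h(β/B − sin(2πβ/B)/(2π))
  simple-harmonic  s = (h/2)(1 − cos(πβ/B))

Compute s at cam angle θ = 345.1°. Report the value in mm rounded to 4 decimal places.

seg 1 [0°–123.5°] cycloidal, h=15: full span → s += 15 → s = 15.0000
seg 2 [123.5°–235.9°] uniform, h=6: full span → s += 6 → s = 21.0000
seg 3 [235.9°–285.4°] dwell: s stays 21.0000
seg 4 [285.4°–323.2°] uniform, h=12: full span → s += 12 → s = 33.0000
seg 5 [323.2°–360°] uniform, h=6: θ=345.1° here. β=21.9, B=36.8. 6·21.9/36.8 = 3.5707 → s = 36.5707

36.5707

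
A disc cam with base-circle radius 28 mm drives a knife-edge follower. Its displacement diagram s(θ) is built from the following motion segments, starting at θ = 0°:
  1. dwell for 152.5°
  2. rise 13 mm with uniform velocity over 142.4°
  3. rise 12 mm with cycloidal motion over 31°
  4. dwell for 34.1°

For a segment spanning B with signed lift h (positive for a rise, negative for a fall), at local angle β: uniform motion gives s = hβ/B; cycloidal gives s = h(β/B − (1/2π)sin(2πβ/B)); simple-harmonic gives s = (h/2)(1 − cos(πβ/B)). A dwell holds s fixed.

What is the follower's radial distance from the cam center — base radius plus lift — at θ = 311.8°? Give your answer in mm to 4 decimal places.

seg 1 [0°–152.5°] dwell: s stays 0.0000
seg 2 [152.5°–294.9°] uniform, h=13: full span → s += 13 → s = 13.0000
seg 3 [294.9°–325.9°] cycloidal, h=12: θ=311.8° here. β=16.9, B=31. 12·(0.5452 − sin(2π·0.5452)/(2π)) = 7.0766 → s = 20.0766
radial distance = base radius + s = 28 + 20.0766 = 48.0766

48.0766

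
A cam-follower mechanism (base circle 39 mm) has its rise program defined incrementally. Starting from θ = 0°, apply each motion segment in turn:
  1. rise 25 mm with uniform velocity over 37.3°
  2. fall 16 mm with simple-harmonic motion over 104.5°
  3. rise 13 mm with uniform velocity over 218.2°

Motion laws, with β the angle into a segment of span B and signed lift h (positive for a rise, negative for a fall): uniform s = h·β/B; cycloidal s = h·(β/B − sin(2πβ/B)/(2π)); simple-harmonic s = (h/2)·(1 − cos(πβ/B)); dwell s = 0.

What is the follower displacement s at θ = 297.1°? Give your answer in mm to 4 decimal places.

seg 1 [0°–37.3°] uniform, h=25: full span → s += 25 → s = 25.0000
seg 2 [37.3°–141.8°] simple-harmonic, h=-16: full span → s += -16 → s = 9.0000
seg 3 [141.8°–360°] uniform, h=13: θ=297.1° here. β=155.3, B=218.2. 13·155.3/218.2 = 9.2525 → s = 18.2525

18.2525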